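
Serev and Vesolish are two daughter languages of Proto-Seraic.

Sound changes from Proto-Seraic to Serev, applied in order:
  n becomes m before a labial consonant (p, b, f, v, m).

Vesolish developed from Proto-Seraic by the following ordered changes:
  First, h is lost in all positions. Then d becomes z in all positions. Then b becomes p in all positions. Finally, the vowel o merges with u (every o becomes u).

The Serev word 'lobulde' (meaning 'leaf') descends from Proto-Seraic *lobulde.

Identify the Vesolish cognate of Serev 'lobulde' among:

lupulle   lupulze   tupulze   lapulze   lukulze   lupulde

Vesolish: start from *lobulde.
  rule 1: no change — lobulde
  rule 2 (unconditioned shift): lobulde → lobulze
  rule 3 (unconditioned shift): lobulze → lopulze
  rule 4 (vowel merger): lopulze → lupulze
  ⇒ Vesolish lupulze
The other candidates each miss or misapply at least one Vesolish change.

lupulze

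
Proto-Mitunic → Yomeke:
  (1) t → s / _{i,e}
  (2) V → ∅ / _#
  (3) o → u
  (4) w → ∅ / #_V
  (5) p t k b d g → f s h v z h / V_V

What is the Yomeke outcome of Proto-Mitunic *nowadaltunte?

nuwazaltuns

Yomeke: start from *nowadaltunte.
  rule 1 (palatalisation): nowadaltunte → nowadaltunse
  rule 2 (apocope): nowadaltunse → nowadaltuns
  rule 3 (vowel merger): nowadaltuns → nuwadaltuns
  rule 4: no change — nuwadaltuns
  rule 5 (intervocalic lenition): nuwadaltuns → nuwazaltuns
  ⇒ Yomeke nuwazaltuns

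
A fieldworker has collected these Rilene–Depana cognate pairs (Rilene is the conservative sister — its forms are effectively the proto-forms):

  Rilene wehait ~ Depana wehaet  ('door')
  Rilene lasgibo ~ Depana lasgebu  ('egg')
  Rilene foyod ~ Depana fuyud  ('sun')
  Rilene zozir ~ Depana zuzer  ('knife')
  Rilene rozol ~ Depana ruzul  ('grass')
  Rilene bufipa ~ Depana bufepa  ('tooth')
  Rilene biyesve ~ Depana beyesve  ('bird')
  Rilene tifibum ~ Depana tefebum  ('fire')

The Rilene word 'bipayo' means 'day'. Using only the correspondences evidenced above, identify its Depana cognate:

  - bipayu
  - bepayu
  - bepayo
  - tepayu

bufipa ~ bufepa — Rilene i corresponds to Depana e after a consonant, before a labial obstruent.
lasgibo ~ lasgebu — Rilene o corresponds to Depana u word-finally.
Applying these to Rilene 'bipayo':
  bipayo → bepayo   (i→e after a consonant, before a labial obstruent)
  bepayo → bepayu   (o→u word-finally)
So the Depana cognate is 'bepayu'.

bepayu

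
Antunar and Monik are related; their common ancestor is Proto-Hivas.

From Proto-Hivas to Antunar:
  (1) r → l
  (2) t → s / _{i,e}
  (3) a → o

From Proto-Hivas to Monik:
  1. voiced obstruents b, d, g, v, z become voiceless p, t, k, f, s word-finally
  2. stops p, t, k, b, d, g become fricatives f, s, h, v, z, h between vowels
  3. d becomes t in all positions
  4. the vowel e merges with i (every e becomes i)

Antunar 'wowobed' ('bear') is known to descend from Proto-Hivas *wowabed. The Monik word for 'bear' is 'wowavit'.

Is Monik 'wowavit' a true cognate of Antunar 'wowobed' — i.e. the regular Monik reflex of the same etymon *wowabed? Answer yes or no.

Derive the expected Monik reflex of *wowabed:
Monik: *wowabed
  wowabed → wowabet   [final devoicing]
  wowabet → wowavet   [intervocalic lenition]
  wowavet (rule 3 does not apply)
  wowavet → wowavit   [vowel merger]
  giving Monik wowavit.
Monik 'wowavit' matches the regular reflex exactly, so the pair is cognate.

yes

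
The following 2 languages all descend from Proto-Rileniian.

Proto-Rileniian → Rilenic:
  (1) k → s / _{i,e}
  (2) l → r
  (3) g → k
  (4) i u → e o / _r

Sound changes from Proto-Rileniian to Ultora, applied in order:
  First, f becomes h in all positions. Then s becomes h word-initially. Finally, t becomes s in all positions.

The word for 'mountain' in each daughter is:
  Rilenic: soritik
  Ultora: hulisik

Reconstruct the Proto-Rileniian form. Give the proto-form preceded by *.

Position 1: Rilenic has s, Ultora has h. Taking the neighbouring segments as reconstructed: Rilenic s can only go back to *s; Ultora h could go back to *f or *s or *h — the one source consistent with every daughter is *s.
Position 5: Rilenic has t, Ultora has s. Rilenic preserves t here (none of its changes turn any other segment into t), so the proto-segment is *t.
Position 2: Rilenic has o, Ultora has u. Ultora preserves u here (none of its changes turn any other segment into u), so the proto-segment is *u.
Continuing position by position gives *sulitik; check it forward:
Rilenic: *sulitik
  sulitik (rule 1 does not apply)
  sulitik → suritik   [unconditioned shift]
  suritik (rule 3 does not apply)
  suritik → soritik   [pre-rhotic lowering]
  giving Rilenic soritik.
Ultora: *sulitik > hulitik > hulisik  (by debuccalisation, unconditioned shift)
Only *sulitik yields all of Rilenic soritik, Ultora hulisik.

*sulitik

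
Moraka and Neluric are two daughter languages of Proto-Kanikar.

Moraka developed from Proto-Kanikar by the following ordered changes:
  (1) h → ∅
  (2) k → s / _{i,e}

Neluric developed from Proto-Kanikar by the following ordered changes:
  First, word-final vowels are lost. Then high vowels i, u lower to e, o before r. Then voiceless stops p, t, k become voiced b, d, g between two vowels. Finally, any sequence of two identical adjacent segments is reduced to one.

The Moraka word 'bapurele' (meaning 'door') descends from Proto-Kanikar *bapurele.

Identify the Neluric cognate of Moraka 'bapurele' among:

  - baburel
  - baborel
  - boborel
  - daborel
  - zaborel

baborel

Neluric: *bapurele > bapurel > baporel > baborel  (by apocope, pre-rhotic lowering, intervocalic voicing)
Among the options, 'baborel' alone shows every Neluric change applied in order.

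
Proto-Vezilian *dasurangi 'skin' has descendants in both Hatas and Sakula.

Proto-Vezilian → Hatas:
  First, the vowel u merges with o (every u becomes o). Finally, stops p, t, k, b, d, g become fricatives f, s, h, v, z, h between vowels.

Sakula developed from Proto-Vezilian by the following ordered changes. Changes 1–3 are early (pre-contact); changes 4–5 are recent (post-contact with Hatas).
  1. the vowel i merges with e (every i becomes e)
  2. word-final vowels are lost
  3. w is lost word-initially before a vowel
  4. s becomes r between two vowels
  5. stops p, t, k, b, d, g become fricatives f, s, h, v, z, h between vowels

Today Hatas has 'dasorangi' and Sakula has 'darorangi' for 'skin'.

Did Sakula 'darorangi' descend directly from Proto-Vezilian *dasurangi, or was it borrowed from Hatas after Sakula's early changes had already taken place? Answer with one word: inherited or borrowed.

borrowed

If inherited, *dasurangi would pass through all of Sakula's changes:
Sakula: *dasurangi
  dasurangi → dasurange   [vowel merger]
  dasurange → dasurang   [apocope]
  dasurang (rule 3 does not apply)
  dasurang → darurang   [rhotacism]
  darurang (rule 5 does not apply)
  giving Sakula darurang.
If borrowed from Hatas 'dasorangi' after the early changes, it would undergo only the recent ones:
  rule 4 (rhotacism): dasorangi → darorangi
  rule 5 (intervocalic lenition): no change (darorangi)
  ⇒ as a loan: darorangi
Sakula 'darorangi' matches the loan outcome 'darorangi', not the inherited 'darurang' — it skipped the early Sakula changes, so it was borrowed from Hatas.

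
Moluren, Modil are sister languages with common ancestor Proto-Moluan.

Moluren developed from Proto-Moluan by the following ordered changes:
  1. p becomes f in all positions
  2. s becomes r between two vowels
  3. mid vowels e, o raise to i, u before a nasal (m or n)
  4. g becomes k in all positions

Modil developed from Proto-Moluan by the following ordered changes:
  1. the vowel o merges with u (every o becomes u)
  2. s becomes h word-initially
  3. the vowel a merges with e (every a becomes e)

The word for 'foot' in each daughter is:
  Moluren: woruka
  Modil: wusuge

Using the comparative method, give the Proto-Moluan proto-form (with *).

*wosuga

Position 5: Moluren has k, Modil has g. Modil preserves g here (none of its changes turn any other segment into g), so the proto-segment is *g.
Position 2: Moluren has o, Modil has u. Moluren preserves o here (none of its changes turn any other segment into o), so the proto-segment is *o.
Position 6: Moluren has a, Modil has e. Moluren preserves a here (none of its changes turn any other segment into a), so the proto-segment is *a.
Continuing position by position gives *wosuga; check it forward:
Moluren: *wosuga
  wosuga (rule 1 does not apply)
  wosuga → woruga   [rhotacism]
  woruga (rule 3 does not apply)
  woruga → woruka   [unconditioned shift]
  giving Moluren woruka.
Modil: *wosuga > wusuga > wusuge  (by vowel merger, vowel merger)
Only *wosuga yields all of Moluren woruka, Modil wusuge.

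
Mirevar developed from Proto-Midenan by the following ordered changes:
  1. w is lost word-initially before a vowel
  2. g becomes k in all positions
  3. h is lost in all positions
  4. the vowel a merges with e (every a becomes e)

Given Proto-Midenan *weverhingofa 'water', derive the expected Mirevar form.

Mirevar: *weverhingofa
  weverhingofa → everhingofa   [glide loss]
  everhingofa → everhinkofa   [unconditioned shift]
  everhinkofa → everinkofa   [h-loss]
  everinkofa → everinkofe   [vowel merger]
  giving Mirevar everinkofe.

everinkofe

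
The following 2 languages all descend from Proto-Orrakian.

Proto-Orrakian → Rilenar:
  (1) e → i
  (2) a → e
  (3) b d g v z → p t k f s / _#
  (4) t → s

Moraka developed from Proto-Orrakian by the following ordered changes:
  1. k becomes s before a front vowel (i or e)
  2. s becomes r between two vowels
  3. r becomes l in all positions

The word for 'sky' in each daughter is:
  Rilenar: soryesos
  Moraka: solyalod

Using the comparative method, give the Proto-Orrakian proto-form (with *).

Position 8: Rilenar has s, Moraka has d. Moraka preserves d here (none of its changes turn any other segment into d), so the proto-segment is *d.
Position 3: Rilenar has r, Moraka has l. Rilenar preserves r here (none of its changes turn any other segment into r), so the proto-segment is *r.
This points to *soryasod. Verify forward in each daughter:
Rilenar: start from *soryasod.
  rule 1: no change — soryasod
  rule 2 (vowel merger): soryasod → soryesod
  rule 3 (final devoicing): soryesod → soryesot
  rule 4 (unconditioned shift): soryesot → soryesos
  ⇒ Rilenar soryesos
Moraka: *soryasod
  soryasod (rule 1 does not apply)
  soryasod → soryarod   [rhotacism]
  soryarod → solyalod   [unconditioned shift]
  giving Moraka solyalod.
No other proto-form is consistent with every reflex, so the reconstruction is *soryasod.

*soryasod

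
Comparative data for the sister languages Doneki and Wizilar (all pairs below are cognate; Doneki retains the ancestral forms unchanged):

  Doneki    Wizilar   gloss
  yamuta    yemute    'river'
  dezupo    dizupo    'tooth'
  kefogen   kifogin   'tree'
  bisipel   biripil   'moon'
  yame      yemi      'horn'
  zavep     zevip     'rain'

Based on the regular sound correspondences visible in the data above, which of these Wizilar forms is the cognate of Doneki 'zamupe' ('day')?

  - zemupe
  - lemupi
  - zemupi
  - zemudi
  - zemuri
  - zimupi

zemupi

yamuta ~ yemute, yame ~ yemi — Doneki a corresponds to Wizilar e after a consonant, before a nasal.
yame ~ yemi — Doneki e corresponds to Wizilar i word-finally.
Applying these to Doneki 'zamupe':
  zamupe → zemupe   (a→e after a consonant, before a nasal)
  zemupe → zemupi   (e→i word-finally)
So the Wizilar cognate is 'zemupi'.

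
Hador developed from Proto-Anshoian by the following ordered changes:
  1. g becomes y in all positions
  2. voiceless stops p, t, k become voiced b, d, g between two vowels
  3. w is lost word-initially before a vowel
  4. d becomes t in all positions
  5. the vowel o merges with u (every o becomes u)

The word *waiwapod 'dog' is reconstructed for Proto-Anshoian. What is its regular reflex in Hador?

aiwabut

Hador: start from *waiwapod.
  rule 1: no change — waiwapod
  rule 2 (intervocalic voicing): waiwapod → waiwabod
  rule 3 (glide loss): waiwabod → aiwabod
  rule 4 (unconditioned shift): aiwabod → aiwabot
  rule 5 (vowel merger): aiwabot → aiwabut
  ⇒ Hador aiwabut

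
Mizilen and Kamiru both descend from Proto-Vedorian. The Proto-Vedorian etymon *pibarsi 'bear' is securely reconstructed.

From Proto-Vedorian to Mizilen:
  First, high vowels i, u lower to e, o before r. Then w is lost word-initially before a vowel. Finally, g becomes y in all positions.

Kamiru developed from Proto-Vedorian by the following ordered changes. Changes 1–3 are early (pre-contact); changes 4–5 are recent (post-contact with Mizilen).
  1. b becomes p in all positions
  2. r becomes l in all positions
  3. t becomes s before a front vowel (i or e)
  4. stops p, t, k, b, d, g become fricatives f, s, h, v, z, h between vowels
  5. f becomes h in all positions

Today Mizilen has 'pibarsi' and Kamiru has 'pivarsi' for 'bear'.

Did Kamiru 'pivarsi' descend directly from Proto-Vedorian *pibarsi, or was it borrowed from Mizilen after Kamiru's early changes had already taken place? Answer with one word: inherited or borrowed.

borrowed

If inherited, *pibarsi would pass through all of Kamiru's changes:
Kamiru: *pibarsi
  pibarsi → piparsi   [unconditioned shift]
  piparsi → pipalsi   [unconditioned shift]
  pipalsi (rule 3 does not apply)
  pipalsi → pifalsi   [intervocalic lenition]
  pifalsi → pihalsi   [unconditioned shift]
  giving Kamiru pihalsi.
If borrowed from Mizilen 'pibarsi' after the early changes, it would undergo only the recent ones:
  rule 4 (intervocalic lenition): pibarsi → pivarsi
  rule 5 (unconditioned shift): no change (pivarsi)
  ⇒ as a loan: pivarsi
Kamiru 'pivarsi' matches the loan outcome 'pivarsi', not the inherited 'pihalsi' — it skipped the early Kamiru changes, so it was borrowed from Mizilen.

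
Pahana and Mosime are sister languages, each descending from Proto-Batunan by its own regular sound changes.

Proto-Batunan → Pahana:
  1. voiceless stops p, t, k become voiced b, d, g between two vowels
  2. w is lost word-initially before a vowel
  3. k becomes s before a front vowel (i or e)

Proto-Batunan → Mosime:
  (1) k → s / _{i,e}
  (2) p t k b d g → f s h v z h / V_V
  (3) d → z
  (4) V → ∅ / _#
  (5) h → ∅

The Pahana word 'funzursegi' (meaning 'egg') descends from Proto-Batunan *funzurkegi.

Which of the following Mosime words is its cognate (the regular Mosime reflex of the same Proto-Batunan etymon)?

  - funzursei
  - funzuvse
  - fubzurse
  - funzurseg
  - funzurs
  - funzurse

Mosime: *funzurkegi
  funzurkegi → funzursegi   [palatalisation]
  funzursegi → funzursehi   [intervocalic lenition]
  funzursehi (rule 3 does not apply)
  funzursehi → funzurseh   [apocope]
  funzurseh → funzurse   [h-loss]
  giving Mosime funzurse.
The other candidates each miss or misapply at least one Mosime change.

funzurse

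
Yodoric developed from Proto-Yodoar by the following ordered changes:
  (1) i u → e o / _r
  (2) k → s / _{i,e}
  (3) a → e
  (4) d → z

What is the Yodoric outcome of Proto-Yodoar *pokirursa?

poserorse

Yodoric: *pokirursa > pokerorsa > poserorsa > poserorse  (by pre-rhotic lowering, palatalisation, vowel merger)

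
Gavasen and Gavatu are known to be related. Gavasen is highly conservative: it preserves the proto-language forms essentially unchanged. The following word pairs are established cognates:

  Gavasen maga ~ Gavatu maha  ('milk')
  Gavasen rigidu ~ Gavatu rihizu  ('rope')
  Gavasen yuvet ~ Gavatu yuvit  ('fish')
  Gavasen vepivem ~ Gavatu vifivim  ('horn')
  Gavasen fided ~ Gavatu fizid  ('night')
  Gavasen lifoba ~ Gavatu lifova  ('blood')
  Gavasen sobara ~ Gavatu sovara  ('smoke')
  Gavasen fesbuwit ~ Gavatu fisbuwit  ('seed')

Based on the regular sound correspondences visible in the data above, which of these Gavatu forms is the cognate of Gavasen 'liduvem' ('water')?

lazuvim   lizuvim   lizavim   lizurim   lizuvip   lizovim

rigidu ~ rihizu — Gavasen d corresponds to Gavatu z between vowels (before a back vowel).
vepivem ~ vifivim — Gavasen e corresponds to Gavatu i after a consonant, before a nasal.
Applying these to Gavasen 'liduvem':
  liduvem → lizuvem   (d→z between vowels (before a back vowel))
  lizuvem → lizuvim   (e→i after a consonant, before a nasal)
So the Gavatu cognate is 'lizuvim'.

lizuvim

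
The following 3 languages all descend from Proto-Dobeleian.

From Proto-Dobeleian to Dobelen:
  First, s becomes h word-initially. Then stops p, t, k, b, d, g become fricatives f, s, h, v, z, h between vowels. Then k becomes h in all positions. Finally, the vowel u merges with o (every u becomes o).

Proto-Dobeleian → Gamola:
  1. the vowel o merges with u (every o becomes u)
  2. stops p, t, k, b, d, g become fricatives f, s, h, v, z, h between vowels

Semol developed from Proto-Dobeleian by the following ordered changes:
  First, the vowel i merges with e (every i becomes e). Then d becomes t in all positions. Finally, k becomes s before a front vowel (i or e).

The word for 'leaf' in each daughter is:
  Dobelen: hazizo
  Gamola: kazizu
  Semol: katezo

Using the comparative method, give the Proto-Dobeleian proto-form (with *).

*kadizo

Position 6: Dobelen has o, Gamola has u, Semol has o. Semol preserves o here (none of its changes turn any other segment into o), so the proto-segment is *o.
Position 3: Dobelen has z, Gamola has z, Semol has t. Taking the neighbouring segments as reconstructed: Dobelen z could go back to *d or *z; Gamola z could go back to *d or *z; Semol t could go back to *t or *d — the one source consistent with every daughter is *d.
Position 4: Dobelen has i, Gamola has i, Semol has e. Dobelen preserves i here (none of its changes turn any other segment into i), so the proto-segment is *i.
Continuing position by position gives *kadizo; check it forward:
Dobelen: *kadizo > kazizo > hazizo  (by intervocalic lenition, unconditioned shift)
Gamola: *kadizo
  kadizo → kadizu   [vowel merger]
  kadizu → kazizu   [intervocalic lenition]
  giving Gamola kazizu.
Semol: start from *kadizo.
  rule 1 (vowel merger): kadizo → kadezo
  rule 2 (unconditioned shift): kadezo → katezo
  rule 3: no change — katezo
  ⇒ Semol katezo
*kadizo is the unique common source.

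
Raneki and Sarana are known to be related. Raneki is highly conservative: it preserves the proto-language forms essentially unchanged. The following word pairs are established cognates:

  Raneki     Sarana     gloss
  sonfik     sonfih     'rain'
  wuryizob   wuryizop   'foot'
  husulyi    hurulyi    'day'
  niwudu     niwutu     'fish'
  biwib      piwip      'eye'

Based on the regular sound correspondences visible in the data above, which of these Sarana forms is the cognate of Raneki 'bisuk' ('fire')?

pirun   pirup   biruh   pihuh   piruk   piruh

biwib ~ piwip — Raneki b corresponds to Sarana p word-initially before a front vowel.
husulyi ~ hurulyi — Raneki s corresponds to Sarana r between vowels (before a back vowel).
sonfik ~ sonfih — Raneki k corresponds to Sarana h word-finally.
Applying these to Raneki 'bisuk':
  bisuk → pisuk   (b→p word-initially before a front vowel)
  pisuk → piruk   (s→r between vowels (before a back vowel))
  piruk → piruh   (k→h word-finally)
So the Sarana cognate is 'piruh'.

piruh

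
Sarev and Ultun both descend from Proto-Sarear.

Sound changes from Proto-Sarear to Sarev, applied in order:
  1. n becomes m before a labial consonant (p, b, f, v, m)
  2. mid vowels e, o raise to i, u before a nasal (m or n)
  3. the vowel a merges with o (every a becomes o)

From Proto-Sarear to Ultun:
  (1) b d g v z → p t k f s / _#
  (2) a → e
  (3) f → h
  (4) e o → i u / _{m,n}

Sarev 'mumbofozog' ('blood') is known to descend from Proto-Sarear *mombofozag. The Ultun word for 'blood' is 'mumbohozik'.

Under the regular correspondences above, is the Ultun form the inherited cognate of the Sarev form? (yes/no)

Derive the expected Ultun reflex of *mombofozag:
Ultun: start from *mombofozag.
  rule 1 (final devoicing): mombofozag → mombofozak
  rule 2 (vowel merger): mombofozak → mombofozek
  rule 3 (unconditioned shift): mombofozek → mombohozek
  rule 4 (pre-nasal raising): mombohozek → mumbohozek
  ⇒ Ultun mumbohozek
The regular Ultun reflex would be 'mumbohozek', but the attested form is 'mumbohozik'. The correspondence is irregular, so they are not cognates (the Ultun form has a different source).

no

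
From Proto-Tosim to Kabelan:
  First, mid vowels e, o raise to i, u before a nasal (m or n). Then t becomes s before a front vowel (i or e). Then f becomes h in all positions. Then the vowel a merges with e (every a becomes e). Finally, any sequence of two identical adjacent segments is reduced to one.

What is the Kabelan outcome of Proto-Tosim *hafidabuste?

Kabelan: *hafidabuste > hafidabusse > hahidabusse > hehidebusse > hehidebuse  (by palatalisation, unconditioned shift, vowel merger, degemination)

hehidebuse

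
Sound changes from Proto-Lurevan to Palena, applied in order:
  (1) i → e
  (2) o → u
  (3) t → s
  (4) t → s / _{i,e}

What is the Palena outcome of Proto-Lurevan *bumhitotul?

bumhesusul

Palena: *bumhitotul > bumhetotul > bumhetutul > bumhesusul  (by vowel merger, vowel merger, unconditioned shift)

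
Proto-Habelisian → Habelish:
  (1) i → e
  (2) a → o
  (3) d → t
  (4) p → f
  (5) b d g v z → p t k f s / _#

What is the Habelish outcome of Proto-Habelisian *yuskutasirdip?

yuskutosertef

Habelish: start from *yuskutasirdip.
  rule 1 (vowel merger): yuskutasirdip → yuskutaserdep
  rule 2 (vowel merger): yuskutaserdep → yuskutoserdep
  rule 3 (unconditioned shift): yuskutoserdep → yuskutosertep
  rule 4 (unconditioned shift): yuskutosertep → yuskutosertef
  rule 5: no change — yuskutosertef
  ⇒ Habelish yuskutosertef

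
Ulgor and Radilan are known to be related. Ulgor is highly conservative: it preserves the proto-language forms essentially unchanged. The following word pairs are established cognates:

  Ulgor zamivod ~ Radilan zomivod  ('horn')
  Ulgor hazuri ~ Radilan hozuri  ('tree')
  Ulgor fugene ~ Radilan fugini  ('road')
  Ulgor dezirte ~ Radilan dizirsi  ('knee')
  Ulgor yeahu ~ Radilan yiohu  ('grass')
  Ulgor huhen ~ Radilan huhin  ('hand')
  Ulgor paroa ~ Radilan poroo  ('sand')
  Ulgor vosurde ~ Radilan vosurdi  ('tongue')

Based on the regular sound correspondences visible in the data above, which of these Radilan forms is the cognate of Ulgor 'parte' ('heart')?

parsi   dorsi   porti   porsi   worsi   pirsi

paroa ~ poroo — Ulgor a corresponds to Radilan o after a consonant, before r.
dezirte ~ dizirsi — Ulgor t corresponds to Radilan s after a consonant, before a front vowel.
fugene ~ fugini, dezirte ~ dizirsi — Ulgor e corresponds to Radilan i word-finally.
Applying these to Ulgor 'parte':
  parte → porte   (a→o after a consonant, before r)
  porte → porse   (t→s after a consonant, before a front vowel)
  porse → porsi   (e→i word-finally)
So the Radilan cognate is 'porsi'.

porsi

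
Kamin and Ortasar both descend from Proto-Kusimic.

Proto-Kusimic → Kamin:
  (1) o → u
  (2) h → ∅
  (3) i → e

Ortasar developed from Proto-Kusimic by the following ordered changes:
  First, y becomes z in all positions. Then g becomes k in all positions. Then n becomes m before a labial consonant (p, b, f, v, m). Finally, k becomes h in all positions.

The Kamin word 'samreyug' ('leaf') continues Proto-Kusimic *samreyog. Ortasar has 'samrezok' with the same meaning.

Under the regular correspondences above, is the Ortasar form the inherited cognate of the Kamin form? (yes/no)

no

Derive the expected Ortasar reflex of *samreyog:
Ortasar: start from *samreyog.
  rule 1 (unconditioned shift): samreyog → samrezog
  rule 2 (unconditioned shift): samrezog → samrezok
  rule 3: no change — samrezok
  rule 4 (unconditioned shift): samrezok → samrezoh
  ⇒ Ortasar samrezoh
The regular Ortasar reflex would be 'samrezoh', but the attested form is 'samrezok'. The correspondence is irregular, so they are not cognates (the Ortasar form has a different source).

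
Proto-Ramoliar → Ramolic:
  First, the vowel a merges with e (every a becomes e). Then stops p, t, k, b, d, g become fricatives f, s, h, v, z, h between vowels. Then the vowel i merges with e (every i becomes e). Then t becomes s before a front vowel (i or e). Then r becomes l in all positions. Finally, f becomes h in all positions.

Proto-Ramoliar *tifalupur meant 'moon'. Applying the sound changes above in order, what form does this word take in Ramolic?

Ramolic: *tifalupur > tifelupur > tifelufur > tefelufur > sefelufur > sefeluful > seheluhul  (by vowel merger, intervocalic lenition, vowel merger, palatalisation, unconditioned shift, unconditioned shift)

seheluhul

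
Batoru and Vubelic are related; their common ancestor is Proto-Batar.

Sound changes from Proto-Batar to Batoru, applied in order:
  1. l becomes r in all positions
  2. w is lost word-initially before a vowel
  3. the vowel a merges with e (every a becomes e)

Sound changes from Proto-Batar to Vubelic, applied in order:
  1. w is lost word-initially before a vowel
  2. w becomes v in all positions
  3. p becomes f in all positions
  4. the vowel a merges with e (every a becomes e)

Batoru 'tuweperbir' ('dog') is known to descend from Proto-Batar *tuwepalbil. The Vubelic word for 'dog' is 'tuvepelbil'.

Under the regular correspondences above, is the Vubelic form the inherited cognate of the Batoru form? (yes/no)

Derive the expected Vubelic reflex of *tuwepalbil:
Vubelic: *tuwepalbil > tuvepalbil > tuvefalbil > tuvefelbil  (by unconditioned shift, unconditioned shift, vowel merger)
The regular Vubelic reflex would be 'tuvefelbil', but the attested form is 'tuvepelbil'. The correspondence is irregular, so they are not cognates (the Vubelic form has a different source).

no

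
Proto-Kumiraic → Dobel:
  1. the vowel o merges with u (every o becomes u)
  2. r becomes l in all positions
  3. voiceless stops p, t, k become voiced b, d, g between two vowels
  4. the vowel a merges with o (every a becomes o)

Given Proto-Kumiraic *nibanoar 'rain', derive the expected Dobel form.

Dobel: *nibanoar > nibanuar > nibanual > nibonuol  (by vowel merger, unconditioned shift, vowel merger)

nibonuol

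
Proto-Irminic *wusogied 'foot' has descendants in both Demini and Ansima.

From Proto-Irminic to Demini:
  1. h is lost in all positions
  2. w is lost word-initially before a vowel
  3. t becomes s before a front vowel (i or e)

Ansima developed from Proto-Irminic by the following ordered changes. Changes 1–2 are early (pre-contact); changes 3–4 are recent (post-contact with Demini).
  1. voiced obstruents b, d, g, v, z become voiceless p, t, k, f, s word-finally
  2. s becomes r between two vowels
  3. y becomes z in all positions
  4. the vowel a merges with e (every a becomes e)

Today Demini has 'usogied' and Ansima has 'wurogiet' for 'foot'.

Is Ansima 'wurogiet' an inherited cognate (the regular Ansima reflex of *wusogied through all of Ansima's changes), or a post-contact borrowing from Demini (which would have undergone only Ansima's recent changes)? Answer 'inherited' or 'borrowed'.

inherited

If inherited, *wusogied would pass through all of Ansima's changes:
Ansima: *wusogied
  wusogied → wusogiet   [final devoicing]
  wusogiet → wurogiet   [rhotacism]
  wurogiet (rule 3 does not apply)
  wurogiet (rule 4 does not apply)
  giving Ansima wurogiet.
If borrowed from Demini 'usogied' after the early changes, it would undergo only the recent ones:
  rule 3 (unconditioned shift): no change (usogied)
  rule 4 (vowel merger): no change (usogied)
  ⇒ as a loan: usogied
Ansima 'wurogiet' matches the inherited outcome exactly, so it is an inherited cognate, not a loan.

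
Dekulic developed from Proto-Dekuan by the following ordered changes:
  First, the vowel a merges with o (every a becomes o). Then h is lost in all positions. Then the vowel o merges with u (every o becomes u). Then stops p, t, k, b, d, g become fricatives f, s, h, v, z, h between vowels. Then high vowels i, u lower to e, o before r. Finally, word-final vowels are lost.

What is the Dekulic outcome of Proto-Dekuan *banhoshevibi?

Dekulic: *banhoshevibi
  banhoshevibi → bonhoshevibi   [vowel merger]
  bonhoshevibi → bonosevibi   [h-loss]
  bonosevibi → bunusevibi   [vowel merger]
  bunusevibi → bunusevivi   [intervocalic lenition]
  bunusevivi (rule 5 does not apply)
  bunusevivi → bunuseviv   [apocope]
  giving Dekulic bunuseviv.

bunuseviv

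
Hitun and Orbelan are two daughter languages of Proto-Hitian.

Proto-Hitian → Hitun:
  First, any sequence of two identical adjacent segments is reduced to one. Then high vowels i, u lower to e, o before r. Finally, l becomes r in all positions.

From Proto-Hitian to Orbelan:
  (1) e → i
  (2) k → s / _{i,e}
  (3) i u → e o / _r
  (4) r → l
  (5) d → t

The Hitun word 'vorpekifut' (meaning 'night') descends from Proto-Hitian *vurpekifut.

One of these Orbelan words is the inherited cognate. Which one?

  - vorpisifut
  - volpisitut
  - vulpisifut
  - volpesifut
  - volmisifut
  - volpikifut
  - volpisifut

Orbelan: *vurpekifut
  vurpekifut → vurpikifut   [vowel merger]
  vurpikifut → vurpisifut   [palatalisation]
  vurpisifut → vorpisifut   [pre-rhotic lowering]
  vorpisifut → volpisifut   [unconditioned shift]
  volpisifut (rule 5 does not apply)
  giving Orbelan volpisifut.

volpisifut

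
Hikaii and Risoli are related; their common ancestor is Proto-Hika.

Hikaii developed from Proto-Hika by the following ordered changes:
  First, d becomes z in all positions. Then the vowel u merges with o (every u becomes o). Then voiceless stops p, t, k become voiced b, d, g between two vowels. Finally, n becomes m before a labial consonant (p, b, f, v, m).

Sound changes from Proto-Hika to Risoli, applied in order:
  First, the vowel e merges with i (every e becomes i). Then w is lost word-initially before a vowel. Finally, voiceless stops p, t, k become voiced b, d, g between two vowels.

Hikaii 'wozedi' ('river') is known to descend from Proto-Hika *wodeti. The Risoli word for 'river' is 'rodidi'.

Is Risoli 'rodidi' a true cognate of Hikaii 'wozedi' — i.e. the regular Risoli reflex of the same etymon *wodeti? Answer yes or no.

no

Derive the expected Risoli reflex of *wodeti:
Risoli: *wodeti
  wodeti → woditi   [vowel merger]
  woditi → oditi   [glide loss]
  oditi → odidi   [intervocalic voicing]
  giving Risoli odidi.
The regular Risoli reflex would be 'odidi', but the attested form is 'rodidi'. The correspondence is irregular, so they are not cognates (the Risoli form has a different source).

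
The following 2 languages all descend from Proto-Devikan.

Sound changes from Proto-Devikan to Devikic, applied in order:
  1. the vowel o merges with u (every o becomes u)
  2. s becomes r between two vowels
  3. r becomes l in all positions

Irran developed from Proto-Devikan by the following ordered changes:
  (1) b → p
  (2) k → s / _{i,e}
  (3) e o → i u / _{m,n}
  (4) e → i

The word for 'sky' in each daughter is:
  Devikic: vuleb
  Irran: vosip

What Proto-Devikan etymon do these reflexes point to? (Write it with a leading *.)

*voseb

Position 4: Devikic has e, Irran has i. Devikic preserves e here (none of its changes turn any other segment into e), so the proto-segment is *e.
Position 3: Devikic has l, Irran has s. Taking the neighbouring segments as reconstructed: Devikic l could go back to *s or *l or *r; Irran s could go back to *k or *s — the one source consistent with every daughter is *s.
This points to *voseb. Verify forward in each daughter:
Devikic: *voseb > vuseb > vureb > vuleb  (by vowel merger, rhotacism, unconditioned shift)
Irran: start from *voseb.
  rule 1 (unconditioned shift): voseb → vosep
  rule 2: no change — vosep
  rule 3: no change — vosep
  rule 4 (vowel merger): vosep → vosip
  ⇒ Irran vosip
Only *voseb yields all of Devikic vuleb, Irran vosip.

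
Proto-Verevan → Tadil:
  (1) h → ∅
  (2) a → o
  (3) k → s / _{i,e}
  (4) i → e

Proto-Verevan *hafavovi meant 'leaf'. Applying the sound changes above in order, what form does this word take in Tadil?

Tadil: *hafavovi
  hafavovi → afavovi   [h-loss]
  afavovi → ofovovi   [vowel merger]
  ofovovi (rule 3 does not apply)
  ofovovi → ofovove   [vowel merger]
  giving Tadil ofovove.

ofovove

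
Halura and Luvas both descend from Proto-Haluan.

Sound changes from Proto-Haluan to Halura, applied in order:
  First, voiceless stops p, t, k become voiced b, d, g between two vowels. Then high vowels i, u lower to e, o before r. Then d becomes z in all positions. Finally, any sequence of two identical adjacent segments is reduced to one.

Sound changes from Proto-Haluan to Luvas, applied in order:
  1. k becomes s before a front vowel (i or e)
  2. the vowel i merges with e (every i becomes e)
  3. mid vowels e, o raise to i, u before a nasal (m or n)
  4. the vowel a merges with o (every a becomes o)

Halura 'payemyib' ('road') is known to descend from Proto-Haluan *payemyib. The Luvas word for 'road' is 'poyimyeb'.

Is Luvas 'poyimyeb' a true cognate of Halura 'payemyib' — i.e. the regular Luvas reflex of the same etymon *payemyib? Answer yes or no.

Derive the expected Luvas reflex of *payemyib:
Luvas: *payemyib > payemyeb > payimyeb > poyimyeb  (by vowel merger, pre-nasal raising, vowel merger)
Luvas 'poyimyeb' matches the regular reflex exactly, so the pair is cognate.

yes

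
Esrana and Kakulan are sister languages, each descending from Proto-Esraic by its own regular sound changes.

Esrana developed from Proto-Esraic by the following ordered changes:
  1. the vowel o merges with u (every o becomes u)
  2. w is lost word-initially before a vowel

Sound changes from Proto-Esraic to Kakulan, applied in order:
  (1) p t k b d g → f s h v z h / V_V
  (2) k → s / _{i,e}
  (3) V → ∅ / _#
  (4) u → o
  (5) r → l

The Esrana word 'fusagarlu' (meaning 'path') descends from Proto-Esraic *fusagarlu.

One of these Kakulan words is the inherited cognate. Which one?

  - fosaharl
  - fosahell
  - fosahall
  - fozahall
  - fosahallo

fosahall

Kakulan: *fusagarlu > fusaharlu > fusaharl > fosaharl > fosahall  (by intervocalic lenition, apocope, vowel merger, unconditioned shift)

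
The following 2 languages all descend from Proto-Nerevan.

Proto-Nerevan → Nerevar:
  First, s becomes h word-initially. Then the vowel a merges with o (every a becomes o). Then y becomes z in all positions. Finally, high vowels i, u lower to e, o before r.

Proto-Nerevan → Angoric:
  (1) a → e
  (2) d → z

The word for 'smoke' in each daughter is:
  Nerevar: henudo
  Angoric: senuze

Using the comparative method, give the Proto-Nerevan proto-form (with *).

Position 6: Nerevar has o, Angoric has e. Taking the neighbouring segments as reconstructed: Nerevar o could go back to *a or *o; Angoric e could go back to *a or *e — the one source consistent with every daughter is *a.
Position 5: Nerevar has d, Angoric has z. Nerevar preserves d here (none of its changes turn any other segment into d), so the proto-segment is *d.
Position 1: Nerevar has h, Angoric has s. Angoric preserves s here (none of its changes turn any other segment into s), so the proto-segment is *s.
The remaining positions agree across the daughters. Check the candidate against every language:
Nerevar: *senuda
  senuda → henuda   [debuccalisation]
  henuda → henudo   [vowel merger]
  henudo (rule 3 does not apply)
  henudo (rule 4 does not apply)
  giving Nerevar henudo.
Angoric: start from *senuda.
  rule 1 (vowel merger): senuda → senude
  rule 2 (unconditioned shift): senude → senuze
  ⇒ Angoric senuze
*senuda is the unique common source.

*senuda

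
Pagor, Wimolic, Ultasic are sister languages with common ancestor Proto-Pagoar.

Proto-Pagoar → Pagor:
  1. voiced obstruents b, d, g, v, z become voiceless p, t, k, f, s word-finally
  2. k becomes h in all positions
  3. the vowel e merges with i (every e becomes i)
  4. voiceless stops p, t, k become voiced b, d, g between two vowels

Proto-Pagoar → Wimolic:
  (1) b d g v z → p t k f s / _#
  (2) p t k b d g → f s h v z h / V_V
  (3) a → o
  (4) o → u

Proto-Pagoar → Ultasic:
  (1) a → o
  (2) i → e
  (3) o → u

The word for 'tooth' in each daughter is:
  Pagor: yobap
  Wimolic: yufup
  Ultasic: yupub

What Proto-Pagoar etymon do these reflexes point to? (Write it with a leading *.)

*yopab

Position 4: Pagor has a, Wimolic has u, Ultasic has u. Pagor preserves a here (none of its changes turn any other segment into a), so the proto-segment is *a.
Position 2: Pagor has o, Wimolic has u, Ultasic has u. Pagor preserves o here (none of its changes turn any other segment into o), so the proto-segment is *o.
Continuing position by position gives *yopab; check it forward:
Pagor: *yopab
  yopab → yopap   [final devoicing]
  yopap (rule 2 does not apply)
  yopap (rule 3 does not apply)
  yopap → yobap   [intervocalic voicing]
  giving Pagor yobap.
Wimolic: start from *yopab.
  rule 1 (final devoicing): yopab → yopap
  rule 2 (intervocalic lenition): yopap → yofap
  rule 3 (vowel merger): yofap → yofop
  rule 4 (vowel merger): yofop → yufup
  ⇒ Wimolic yufup
Ultasic: *yopab > yopob > yupub  (by vowel merger, vowel merger)
Only *yopab yields all of Pagor yobap, Wimolic yufup, Ultasic yupub.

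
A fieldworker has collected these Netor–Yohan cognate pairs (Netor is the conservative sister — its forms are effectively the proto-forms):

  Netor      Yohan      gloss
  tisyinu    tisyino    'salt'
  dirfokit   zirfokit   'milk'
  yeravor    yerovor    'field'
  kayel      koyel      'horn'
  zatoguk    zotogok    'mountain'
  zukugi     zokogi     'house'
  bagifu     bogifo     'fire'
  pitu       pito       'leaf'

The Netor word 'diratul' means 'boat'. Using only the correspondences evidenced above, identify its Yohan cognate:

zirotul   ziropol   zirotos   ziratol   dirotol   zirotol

zirotol

dirfokit ~ zirfokit — Netor d corresponds to Yohan z word-initially before a front vowel.
kayel ~ koyel, zatoguk ~ zotogok — Netor a corresponds to Yohan o after a consonant, before a consonant other than r, m, n, p, b, f, v.
zatoguk ~ zotogok, zukugi ~ zokogi — Netor u corresponds to Yohan o after a consonant, before a consonant other than r, m, n, p, b, f, v.
Applying these to Netor 'diratul':
  diratul → ziratul   (d→z word-initially before a front vowel)
  ziratul → zirotul   (a→o after a consonant, before a consonant other than r, m, n, p, b, f, v)
  zirotul → zirotol   (u→o after a consonant, before a consonant other than r, m, n, p, b, f, v)
So the Yohan cognate is 'zirotol'.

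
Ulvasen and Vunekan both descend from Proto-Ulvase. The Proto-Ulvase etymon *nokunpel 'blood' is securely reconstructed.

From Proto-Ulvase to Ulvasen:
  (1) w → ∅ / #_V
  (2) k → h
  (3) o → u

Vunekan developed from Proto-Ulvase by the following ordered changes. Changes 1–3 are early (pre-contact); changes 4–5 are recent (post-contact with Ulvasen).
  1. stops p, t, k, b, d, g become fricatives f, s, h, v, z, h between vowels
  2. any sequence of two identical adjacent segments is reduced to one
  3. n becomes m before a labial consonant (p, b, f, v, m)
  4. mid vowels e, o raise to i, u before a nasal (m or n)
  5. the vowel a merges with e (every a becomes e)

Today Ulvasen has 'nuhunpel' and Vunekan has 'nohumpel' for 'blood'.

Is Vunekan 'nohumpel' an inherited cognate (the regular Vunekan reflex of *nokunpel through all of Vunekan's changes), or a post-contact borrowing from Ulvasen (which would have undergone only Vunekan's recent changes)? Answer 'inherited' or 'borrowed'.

inherited

If inherited, *nokunpel would pass through all of Vunekan's changes:
Vunekan: start from *nokunpel.
  rule 1 (intervocalic lenition): nokunpel → nohunpel
  rule 2: no change — nohunpel
  rule 3 (nasal place assimilation): nohunpel → nohumpel
  rule 4: no change — nohumpel
  rule 5: no change — nohumpel
  ⇒ Vunekan nohumpel
If borrowed from Ulvasen 'nuhunpel' after the early changes, it would undergo only the recent ones:
  rule 4 (pre-nasal raising): no change (nuhunpel)
  rule 5 (vowel merger): no change (nuhunpel)
  ⇒ as a loan: nuhunpel
Vunekan 'nohumpel' matches the inherited outcome exactly, so it is an inherited cognate, not a loan.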